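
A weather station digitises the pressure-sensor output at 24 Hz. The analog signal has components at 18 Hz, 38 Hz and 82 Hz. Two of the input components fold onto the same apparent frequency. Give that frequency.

10 Hz

fs/2 = 12 Hz.
18 Hz > fs/2 = 12 Hz, folds to fs − 18 Hz = 6 Hz.
38 Hz mod fs = 14 Hz.
14 Hz > fs/2 = 12 Hz, folds to fs − 14 Hz = 10 Hz.
82 Hz mod fs = 10 Hz.
10 Hz ≤ fs/2 = 12 Hz, appears at 10 Hz.
38 Hz and 82 Hz both map to 10 Hz.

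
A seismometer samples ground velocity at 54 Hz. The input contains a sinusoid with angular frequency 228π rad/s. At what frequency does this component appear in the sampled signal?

6 Hz

ω = 228π rad/s → f = ω/(2π) = 114 Hz.
114 Hz mod fs = 6 Hz.
6 Hz ≤ fs/2 = 27 Hz, appears at 6 Hz.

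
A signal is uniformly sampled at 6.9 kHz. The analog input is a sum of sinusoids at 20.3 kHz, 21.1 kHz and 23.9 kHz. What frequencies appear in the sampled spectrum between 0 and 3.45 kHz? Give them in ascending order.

fs/2 = 3.45 kHz.
20.3 kHz mod fs = 6.5 kHz.
6.5 kHz > fs/2 = 3.45 kHz, folds to fs − 6.5 kHz = 0.4 kHz.
21.1 kHz mod fs = 0.4 kHz.
0.4 kHz ≤ fs/2 = 3.45 kHz, appears at 0.4 kHz.
23.9 kHz mod fs = 3.2 kHz.
3.2 kHz ≤ fs/2 = 3.45 kHz, appears at 3.2 kHz.
Distinct values: {0.4 kHz, 3.2 kHz}.

0.4 kHz, 3.2 kHz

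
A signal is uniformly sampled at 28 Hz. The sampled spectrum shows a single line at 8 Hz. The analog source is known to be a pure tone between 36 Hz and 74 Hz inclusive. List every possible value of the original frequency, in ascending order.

36 Hz, 48 Hz, 64 Hz

Frequencies that alias to 8 Hz are k·fs ± 8 Hz for integer k ≥ 0.
k=0: 8 Hz.
k=1: 20 Hz, 36 Hz.
k=2: 48 Hz, 64 Hz.
k=3: 76 Hz, 92 Hz.
Within [36 Hz, 74 Hz]: 36 Hz, 48 Hz, 64 Hz.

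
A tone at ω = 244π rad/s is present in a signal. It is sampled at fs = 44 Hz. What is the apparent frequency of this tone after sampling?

ω = 244π rad/s → f = ω/(2π) = 122 Hz.
122 Hz mod fs = 34 Hz.
34 Hz > fs/2 = 22 Hz, folds to fs − 34 Hz = 10 Hz.

10 Hz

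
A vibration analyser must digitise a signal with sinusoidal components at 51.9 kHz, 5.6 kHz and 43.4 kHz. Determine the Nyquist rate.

Highest-frequency component: 51.9 kHz.
Nyquist rate = 2 × 51.9 kHz = 103.8 kHz.

103.8 kHz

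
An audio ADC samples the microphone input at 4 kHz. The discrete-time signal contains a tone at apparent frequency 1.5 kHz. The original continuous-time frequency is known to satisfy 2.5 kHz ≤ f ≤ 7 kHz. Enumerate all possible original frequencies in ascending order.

Frequencies that alias to 1.5 kHz are k·fs ± 1.5 kHz for integer k ≥ 0.
k=0: 1.5 kHz.
k=1: 2.5 kHz, 5.5 kHz.
k=2: 6.5 kHz, 9.5 kHz.
k=3: 10.5 kHz, 13.5 kHz.
Within [2.5 kHz, 7 kHz]: 2.5 kHz, 5.5 kHz, 6.5 kHz.

2.5 kHz, 5.5 kHz, 6.5 kHz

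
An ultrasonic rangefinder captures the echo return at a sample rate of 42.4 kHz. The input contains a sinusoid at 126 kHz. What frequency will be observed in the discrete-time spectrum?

1.2 kHz

126 kHz mod fs = 41.2 kHz.
41.2 kHz > fs/2 = 21.2 kHz, folds to fs − 41.2 kHz = 1.2 kHz.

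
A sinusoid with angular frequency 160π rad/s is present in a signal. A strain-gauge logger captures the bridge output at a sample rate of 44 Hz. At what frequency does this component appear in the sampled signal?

8 Hz

ω = 160π rad/s → f = ω/(2π) = 80 Hz.
80 Hz mod fs = 36 Hz.
36 Hz > fs/2 = 22 Hz, folds to fs − 36 Hz = 8 Hz.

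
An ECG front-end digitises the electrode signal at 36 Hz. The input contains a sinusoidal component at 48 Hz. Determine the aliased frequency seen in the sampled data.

12 Hz

48 Hz mod fs = 12 Hz.
12 Hz ≤ fs/2 = 18 Hz, appears at 12 Hz.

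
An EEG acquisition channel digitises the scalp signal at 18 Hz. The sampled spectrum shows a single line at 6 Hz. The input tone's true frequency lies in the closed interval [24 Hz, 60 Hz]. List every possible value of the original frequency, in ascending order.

24 Hz, 30 Hz, 42 Hz, 48 Hz, 60 Hz

Frequencies that alias to 6 Hz are k·fs ± 6 Hz for integer k ≥ 0.
k=0: 6 Hz.
k=1: 12 Hz, 24 Hz.
k=2: 30 Hz, 42 Hz.
k=3: 48 Hz, 60 Hz.
k=4: 66 Hz, 78 Hz.
Within [24 Hz, 60 Hz]: 24 Hz, 30 Hz, 42 Hz, 48 Hz, 60 Hz.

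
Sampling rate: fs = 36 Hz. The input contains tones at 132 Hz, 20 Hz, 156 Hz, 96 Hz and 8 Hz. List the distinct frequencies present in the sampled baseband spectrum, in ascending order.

fs/2 = 18 Hz.
132 Hz mod fs = 24 Hz.
24 Hz > fs/2 = 18 Hz, folds to fs − 24 Hz = 12 Hz.
20 Hz > fs/2 = 18 Hz, folds to fs − 20 Hz = 16 Hz.
156 Hz mod fs = 12 Hz.
12 Hz ≤ fs/2 = 18 Hz, appears at 12 Hz.
96 Hz mod fs = 24 Hz.
24 Hz > fs/2 = 18 Hz, folds to fs − 24 Hz = 12 Hz.
8 Hz ≤ fs/2 = 18 Hz, passes unchanged.
Distinct values: {8 Hz, 12 Hz, 16 Hz}.

8 Hz, 12 Hz, 16 Hz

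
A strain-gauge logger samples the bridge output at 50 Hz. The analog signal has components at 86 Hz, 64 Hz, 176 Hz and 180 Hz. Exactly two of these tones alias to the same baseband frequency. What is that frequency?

fs/2 = 25 Hz.
86 Hz mod fs = 36 Hz.
36 Hz > fs/2 = 25 Hz, folds to fs − 36 Hz = 14 Hz.
64 Hz mod fs = 14 Hz.
14 Hz ≤ fs/2 = 25 Hz, appears at 14 Hz.
176 Hz mod fs = 26 Hz.
26 Hz > fs/2 = 25 Hz, folds to fs − 26 Hz = 24 Hz.
180 Hz mod fs = 30 Hz.
30 Hz > fs/2 = 25 Hz, folds to fs − 30 Hz = 20 Hz.
64 Hz and 86 Hz both map to 14 Hz.

14 Hz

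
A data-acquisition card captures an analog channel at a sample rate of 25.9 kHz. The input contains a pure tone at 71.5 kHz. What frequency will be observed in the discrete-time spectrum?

6.2 kHz

71.5 kHz mod fs = 19.7 kHz.
19.7 kHz > fs/2 = 12.95 kHz, folds to fs − 19.7 kHz = 6.2 kHz.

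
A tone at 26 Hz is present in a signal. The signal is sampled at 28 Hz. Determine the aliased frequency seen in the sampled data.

26 Hz > fs/2 = 14 Hz, folds to fs − 26 Hz = 2 Hz.

2 Hz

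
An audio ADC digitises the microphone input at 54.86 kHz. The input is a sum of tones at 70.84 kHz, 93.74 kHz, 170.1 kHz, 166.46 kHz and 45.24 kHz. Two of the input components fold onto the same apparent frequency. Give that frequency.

15.98 kHz

fs/2 = 27.43 kHz.
70.84 kHz mod fs = 15.98 kHz.
15.98 kHz ≤ fs/2 = 27.43 kHz, appears at 15.98 kHz.
93.74 kHz mod fs = 38.88 kHz.
38.88 kHz > fs/2 = 27.43 kHz, folds to fs − 38.88 kHz = 15.98 kHz.
170.1 kHz mod fs = 5.52 kHz.
5.52 kHz ≤ fs/2 = 27.43 kHz, appears at 5.52 kHz.
166.46 kHz mod fs = 1.88 kHz.
1.88 kHz ≤ fs/2 = 27.43 kHz, appears at 1.88 kHz.
45.24 kHz > fs/2 = 27.43 kHz, folds to fs − 45.24 kHz = 9.62 kHz.
70.84 kHz and 93.74 kHz both map to 15.98 kHz.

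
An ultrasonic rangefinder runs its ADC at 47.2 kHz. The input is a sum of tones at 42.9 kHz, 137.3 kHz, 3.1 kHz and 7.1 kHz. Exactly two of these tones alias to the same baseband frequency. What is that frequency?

4.3 kHz

fs/2 = 23.6 kHz.
42.9 kHz > fs/2 = 23.6 kHz, folds to fs − 42.9 kHz = 4.3 kHz.
137.3 kHz mod fs = 42.9 kHz.
42.9 kHz > fs/2 = 23.6 kHz, folds to fs − 42.9 kHz = 4.3 kHz.
3.1 kHz ≤ fs/2 = 23.6 kHz, passes unchanged.
7.1 kHz ≤ fs/2 = 23.6 kHz, passes unchanged.
42.9 kHz and 137.3 kHz both map to 4.3 kHz.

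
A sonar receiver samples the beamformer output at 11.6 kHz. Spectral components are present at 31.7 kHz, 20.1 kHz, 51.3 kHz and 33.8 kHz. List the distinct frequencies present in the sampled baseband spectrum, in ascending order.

fs/2 = 5.8 kHz.
31.7 kHz mod fs = 8.5 kHz.
8.5 kHz > fs/2 = 5.8 kHz, folds to fs − 8.5 kHz = 3.1 kHz.
20.1 kHz mod fs = 8.5 kHz.
8.5 kHz > fs/2 = 5.8 kHz, folds to fs − 8.5 kHz = 3.1 kHz.
51.3 kHz mod fs = 4.9 kHz.
4.9 kHz ≤ fs/2 = 5.8 kHz, appears at 4.9 kHz.
33.8 kHz mod fs = 10.6 kHz.
10.6 kHz > fs/2 = 5.8 kHz, folds to fs − 10.6 kHz = 1 kHz.
Distinct values: {1 kHz, 3.1 kHz, 4.9 kHz}.

1 kHz, 3.1 kHz, 4.9 kHz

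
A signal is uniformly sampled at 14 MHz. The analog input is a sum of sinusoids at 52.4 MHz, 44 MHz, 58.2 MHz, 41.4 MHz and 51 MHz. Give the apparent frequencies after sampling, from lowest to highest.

fs/2 = 7 MHz.
52.4 MHz mod fs = 10.4 MHz.
10.4 MHz > fs/2 = 7 MHz, folds to fs − 10.4 MHz = 3.6 MHz.
44 MHz mod fs = 2 MHz.
2 MHz ≤ fs/2 = 7 MHz, appears at 2 MHz.
58.2 MHz mod fs = 2.2 MHz.
2.2 MHz ≤ fs/2 = 7 MHz, appears at 2.2 MHz.
41.4 MHz mod fs = 13.4 MHz.
13.4 MHz > fs/2 = 7 MHz, folds to fs − 13.4 MHz = 0.6 MHz.
51 MHz mod fs = 9 MHz.
9 MHz > fs/2 = 7 MHz, folds to fs − 9 MHz = 5 MHz.
Distinct values: {0.6 MHz, 2 MHz, 2.2 MHz, 3.6 MHz, 5 MHz}.

0.6 MHz, 2 MHz, 2.2 MHz, 3.6 MHz, 5 MHz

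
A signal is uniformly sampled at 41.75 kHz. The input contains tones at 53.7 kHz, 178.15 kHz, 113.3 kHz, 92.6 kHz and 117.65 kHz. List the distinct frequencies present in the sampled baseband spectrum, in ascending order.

7.6 kHz, 9.1 kHz, 11.15 kHz, 11.95 kHz

fs/2 = 20.875 kHz.
53.7 kHz mod fs = 11.95 kHz.
11.95 kHz ≤ fs/2 = 20.875 kHz, appears at 11.95 kHz.
178.15 kHz mod fs = 11.15 kHz.
11.15 kHz ≤ fs/2 = 20.875 kHz, appears at 11.15 kHz.
113.3 kHz mod fs = 29.8 kHz.
29.8 kHz > fs/2 = 20.875 kHz, folds to fs − 29.8 kHz = 11.95 kHz.
92.6 kHz mod fs = 9.1 kHz.
9.1 kHz ≤ fs/2 = 20.875 kHz, appears at 9.1 kHz.
117.65 kHz mod fs = 34.15 kHz.
34.15 kHz > fs/2 = 20.875 kHz, folds to fs − 34.15 kHz = 7.6 kHz.
Distinct values: {7.6 kHz, 9.1 kHz, 11.15 kHz, 11.95 kHz}.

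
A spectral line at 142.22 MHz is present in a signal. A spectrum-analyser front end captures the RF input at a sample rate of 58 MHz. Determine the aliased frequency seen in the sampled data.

142.22 MHz mod fs = 26.22 MHz.
26.22 MHz ≤ fs/2 = 29 MHz, appears at 26.22 MHz.

26.22 MHz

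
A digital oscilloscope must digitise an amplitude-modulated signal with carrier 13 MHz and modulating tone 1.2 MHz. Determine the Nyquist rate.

AM sidebands sit at fc ± fm = 11.8 MHz and 14.2 MHz.
Highest-frequency component: 14.2 MHz.
Nyquist rate = 2 × 14.2 MHz = 28.4 MHz.

28.4 MHz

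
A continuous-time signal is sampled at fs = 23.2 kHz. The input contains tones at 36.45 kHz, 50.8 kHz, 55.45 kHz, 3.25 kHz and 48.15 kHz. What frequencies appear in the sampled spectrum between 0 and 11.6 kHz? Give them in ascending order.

1.75 kHz, 3.25 kHz, 4.4 kHz, 9.05 kHz, 9.95 kHz

fs/2 = 11.6 kHz.
36.45 kHz mod fs = 13.25 kHz.
13.25 kHz > fs/2 = 11.6 kHz, folds to fs − 13.25 kHz = 9.95 kHz.
50.8 kHz mod fs = 4.4 kHz.
4.4 kHz ≤ fs/2 = 11.6 kHz, appears at 4.4 kHz.
55.45 kHz mod fs = 9.05 kHz.
9.05 kHz ≤ fs/2 = 11.6 kHz, appears at 9.05 kHz.
3.25 kHz ≤ fs/2 = 11.6 kHz, passes unchanged.
48.15 kHz mod fs = 1.75 kHz.
1.75 kHz ≤ fs/2 = 11.6 kHz, appears at 1.75 kHz.
Distinct values: {1.75 kHz, 3.25 kHz, 4.4 kHz, 9.05 kHz, 9.95 kHz}.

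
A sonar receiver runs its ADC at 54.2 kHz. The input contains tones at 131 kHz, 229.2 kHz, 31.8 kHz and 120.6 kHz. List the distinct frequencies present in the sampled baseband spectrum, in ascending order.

fs/2 = 27.1 kHz.
131 kHz mod fs = 22.6 kHz.
22.6 kHz ≤ fs/2 = 27.1 kHz, appears at 22.6 kHz.
229.2 kHz mod fs = 12.4 kHz.
12.4 kHz ≤ fs/2 = 27.1 kHz, appears at 12.4 kHz.
31.8 kHz > fs/2 = 27.1 kHz, folds to fs − 31.8 kHz = 22.4 kHz.
120.6 kHz mod fs = 12.2 kHz.
12.2 kHz ≤ fs/2 = 27.1 kHz, appears at 12.2 kHz.
Distinct values: {12.2 kHz, 12.4 kHz, 22.4 kHz, 22.6 kHz}.

12.2 kHz, 12.4 kHz, 22.4 kHz, 22.6 kHz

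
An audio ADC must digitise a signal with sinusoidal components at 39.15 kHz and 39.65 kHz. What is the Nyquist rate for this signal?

79.3 kHz

Highest-frequency component: 39.65 kHz.
Nyquist rate = 2 × 39.65 kHz = 79.3 kHz.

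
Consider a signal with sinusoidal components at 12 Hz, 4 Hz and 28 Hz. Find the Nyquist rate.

Highest-frequency component: 28 Hz.
Nyquist rate = 2 × 28 Hz = 56 Hz.

56 Hz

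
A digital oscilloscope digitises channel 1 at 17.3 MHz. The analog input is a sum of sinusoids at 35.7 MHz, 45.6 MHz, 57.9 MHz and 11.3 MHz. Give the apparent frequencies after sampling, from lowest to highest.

1.1 MHz, 6 MHz, 6.3 MHz

fs/2 = 8.65 MHz.
35.7 MHz mod fs = 1.1 MHz.
1.1 MHz ≤ fs/2 = 8.65 MHz, appears at 1.1 MHz.
45.6 MHz mod fs = 11 MHz.
11 MHz > fs/2 = 8.65 MHz, folds to fs − 11 MHz = 6.3 MHz.
57.9 MHz mod fs = 6 MHz.
6 MHz ≤ fs/2 = 8.65 MHz, appears at 6 MHz.
11.3 MHz > fs/2 = 8.65 MHz, folds to fs − 11.3 MHz = 6 MHz.
Distinct values: {1.1 MHz, 6 MHz, 6.3 MHz}.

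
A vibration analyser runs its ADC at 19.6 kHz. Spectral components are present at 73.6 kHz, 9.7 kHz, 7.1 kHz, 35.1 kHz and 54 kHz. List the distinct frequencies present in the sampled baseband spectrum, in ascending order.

fs/2 = 9.8 kHz.
73.6 kHz mod fs = 14.8 kHz.
14.8 kHz > fs/2 = 9.8 kHz, folds to fs − 14.8 kHz = 4.8 kHz.
9.7 kHz ≤ fs/2 = 9.8 kHz, passes unchanged.
7.1 kHz ≤ fs/2 = 9.8 kHz, passes unchanged.
35.1 kHz mod fs = 15.5 kHz.
15.5 kHz > fs/2 = 9.8 kHz, folds to fs − 15.5 kHz = 4.1 kHz.
54 kHz mod fs = 14.8 kHz.
14.8 kHz > fs/2 = 9.8 kHz, folds to fs − 14.8 kHz = 4.8 kHz.
Distinct values: {4.1 kHz, 4.8 kHz, 7.1 kHz, 9.7 kHz}.

4.1 kHz, 4.8 kHz, 7.1 kHz, 9.7 kHz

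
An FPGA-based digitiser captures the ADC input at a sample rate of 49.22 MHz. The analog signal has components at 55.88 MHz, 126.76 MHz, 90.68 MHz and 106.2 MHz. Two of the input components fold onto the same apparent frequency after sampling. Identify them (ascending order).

90.68 MHz, 106.2 MHz

fs/2 = 24.61 MHz.
55.88 MHz mod fs = 6.66 MHz.
6.66 MHz ≤ fs/2 = 24.61 MHz, appears at 6.66 MHz.
126.76 MHz mod fs = 28.32 MHz.
28.32 MHz > fs/2 = 24.61 MHz, folds to fs − 28.32 MHz = 20.9 MHz.
90.68 MHz mod fs = 41.46 MHz.
41.46 MHz > fs/2 = 24.61 MHz, folds to fs − 41.46 MHz = 7.76 MHz.
106.2 MHz mod fs = 7.76 MHz.
7.76 MHz ≤ fs/2 = 24.61 MHz, appears at 7.76 MHz.
90.68 MHz and 106.2 MHz both map to 7.76 MHz.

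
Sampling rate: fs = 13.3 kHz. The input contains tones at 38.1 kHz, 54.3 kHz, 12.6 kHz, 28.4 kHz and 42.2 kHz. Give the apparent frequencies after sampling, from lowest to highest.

fs/2 = 6.65 kHz.
38.1 kHz mod fs = 11.5 kHz.
11.5 kHz > fs/2 = 6.65 kHz, folds to fs − 11.5 kHz = 1.8 kHz.
54.3 kHz mod fs = 1.1 kHz.
1.1 kHz ≤ fs/2 = 6.65 kHz, appears at 1.1 kHz.
12.6 kHz > fs/2 = 6.65 kHz, folds to fs − 12.6 kHz = 0.7 kHz.
28.4 kHz mod fs = 1.8 kHz.
1.8 kHz ≤ fs/2 = 6.65 kHz, appears at 1.8 kHz.
42.2 kHz mod fs = 2.3 kHz.
2.3 kHz ≤ fs/2 = 6.65 kHz, appears at 2.3 kHz.
Distinct values: {0.7 kHz, 1.1 kHz, 1.8 kHz, 2.3 kHz}.

0.7 kHz, 1.1 kHz, 1.8 kHz, 2.3 kHz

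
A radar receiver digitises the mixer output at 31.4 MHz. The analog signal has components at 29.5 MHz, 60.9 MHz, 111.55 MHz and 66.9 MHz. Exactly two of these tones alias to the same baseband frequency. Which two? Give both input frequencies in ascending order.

fs/2 = 15.7 MHz.
29.5 MHz > fs/2 = 15.7 MHz, folds to fs − 29.5 MHz = 1.9 MHz.
60.9 MHz mod fs = 29.5 MHz.
29.5 MHz > fs/2 = 15.7 MHz, folds to fs − 29.5 MHz = 1.9 MHz.
111.55 MHz mod fs = 17.35 MHz.
17.35 MHz > fs/2 = 15.7 MHz, folds to fs − 17.35 MHz = 14.05 MHz.
66.9 MHz mod fs = 4.1 MHz.
4.1 MHz ≤ fs/2 = 15.7 MHz, appears at 4.1 MHz.
29.5 MHz and 60.9 MHz both map to 1.9 MHz.

29.5 MHz, 60.9 MHz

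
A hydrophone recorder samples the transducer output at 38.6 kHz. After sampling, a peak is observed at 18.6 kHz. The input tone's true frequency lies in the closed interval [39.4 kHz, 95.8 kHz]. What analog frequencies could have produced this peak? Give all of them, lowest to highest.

Frequencies that alias to 18.6 kHz are k·fs ± 18.6 kHz for integer k ≥ 0.
k=0: 18.6 kHz.
k=1: 20 kHz, 57.2 kHz.
k=2: 58.6 kHz, 95.8 kHz.
k=3: 97.2 kHz, 134.4 kHz.
Within [39.4 kHz, 95.8 kHz]: 57.2 kHz, 58.6 kHz, 95.8 kHz.

57.2 kHz, 58.6 kHz, 95.8 kHz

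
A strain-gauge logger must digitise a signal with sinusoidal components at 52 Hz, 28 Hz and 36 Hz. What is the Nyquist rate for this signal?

104 Hz

Highest-frequency component: 52 Hz.
Nyquist rate = 2 × 52 Hz = 104 Hz.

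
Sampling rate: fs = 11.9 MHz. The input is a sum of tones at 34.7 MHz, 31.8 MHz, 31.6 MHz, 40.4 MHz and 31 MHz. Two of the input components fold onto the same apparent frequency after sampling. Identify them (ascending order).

fs/2 = 5.95 MHz.
34.7 MHz mod fs = 10.9 MHz.
10.9 MHz > fs/2 = 5.95 MHz, folds to fs − 10.9 MHz = 1 MHz.
31.8 MHz mod fs = 8 MHz.
8 MHz > fs/2 = 5.95 MHz, folds to fs − 8 MHz = 3.9 MHz.
31.6 MHz mod fs = 7.8 MHz.
7.8 MHz > fs/2 = 5.95 MHz, folds to fs − 7.8 MHz = 4.1 MHz.
40.4 MHz mod fs = 4.7 MHz.
4.7 MHz ≤ fs/2 = 5.95 MHz, appears at 4.7 MHz.
31 MHz mod fs = 7.2 MHz.
7.2 MHz > fs/2 = 5.95 MHz, folds to fs − 7.2 MHz = 4.7 MHz.
31 MHz and 40.4 MHz both map to 4.7 MHz.

31 MHz, 40.4 MHz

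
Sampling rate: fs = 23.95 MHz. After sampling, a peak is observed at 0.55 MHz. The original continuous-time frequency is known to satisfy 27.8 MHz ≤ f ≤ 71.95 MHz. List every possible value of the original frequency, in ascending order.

47.35 MHz, 48.45 MHz, 71.3 MHz

Frequencies that alias to 0.55 MHz are k·fs ± 0.55 MHz for integer k ≥ 0.
k=0: 0.55 MHz.
k=1: 23.4 MHz, 24.5 MHz.
k=2: 47.35 MHz, 48.45 MHz.
k=3: 71.3 MHz, 72.4 MHz.
k=4: 95.25 MHz, 96.35 MHz.
Within [27.8 MHz, 71.95 MHz]: 47.35 MHz, 48.45 MHz, 71.3 MHz.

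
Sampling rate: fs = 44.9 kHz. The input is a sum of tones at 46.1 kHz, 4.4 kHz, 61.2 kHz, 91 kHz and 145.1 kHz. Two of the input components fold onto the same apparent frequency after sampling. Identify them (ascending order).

fs/2 = 22.45 kHz.
46.1 kHz mod fs = 1.2 kHz.
1.2 kHz ≤ fs/2 = 22.45 kHz, appears at 1.2 kHz.
4.4 kHz ≤ fs/2 = 22.45 kHz, passes unchanged.
61.2 kHz mod fs = 16.3 kHz.
16.3 kHz ≤ fs/2 = 22.45 kHz, appears at 16.3 kHz.
91 kHz mod fs = 1.2 kHz.
1.2 kHz ≤ fs/2 = 22.45 kHz, appears at 1.2 kHz.
145.1 kHz mod fs = 10.4 kHz.
10.4 kHz ≤ fs/2 = 22.45 kHz, appears at 10.4 kHz.
46.1 kHz and 91 kHz both map to 1.2 kHz.

46.1 kHz, 91 kHz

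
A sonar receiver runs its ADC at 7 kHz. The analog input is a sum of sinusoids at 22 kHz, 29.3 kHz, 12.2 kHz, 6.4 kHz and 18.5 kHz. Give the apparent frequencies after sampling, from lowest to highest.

0.6 kHz, 1 kHz, 1.3 kHz, 1.8 kHz, 2.5 kHz

fs/2 = 3.5 kHz.
22 kHz mod fs = 1 kHz.
1 kHz ≤ fs/2 = 3.5 kHz, appears at 1 kHz.
29.3 kHz mod fs = 1.3 kHz.
1.3 kHz ≤ fs/2 = 3.5 kHz, appears at 1.3 kHz.
12.2 kHz mod fs = 5.2 kHz.
5.2 kHz > fs/2 = 3.5 kHz, folds to fs − 5.2 kHz = 1.8 kHz.
6.4 kHz > fs/2 = 3.5 kHz, folds to fs − 6.4 kHz = 0.6 kHz.
18.5 kHz mod fs = 4.5 kHz.
4.5 kHz > fs/2 = 3.5 kHz, folds to fs − 4.5 kHz = 2.5 kHz.
Distinct values: {0.6 kHz, 1 kHz, 1.3 kHz, 1.8 kHz, 2.5 kHz}.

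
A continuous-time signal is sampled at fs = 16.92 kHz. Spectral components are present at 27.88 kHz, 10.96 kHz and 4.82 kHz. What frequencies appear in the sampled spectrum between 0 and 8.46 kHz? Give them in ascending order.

4.82 kHz, 5.96 kHz

fs/2 = 8.46 kHz.
27.88 kHz mod fs = 10.96 kHz.
10.96 kHz > fs/2 = 8.46 kHz, folds to fs − 10.96 kHz = 5.96 kHz.
10.96 kHz > fs/2 = 8.46 kHz, folds to fs − 10.96 kHz = 5.96 kHz.
4.82 kHz ≤ fs/2 = 8.46 kHz, passes unchanged.
Distinct values: {4.82 kHz, 5.96 kHz}.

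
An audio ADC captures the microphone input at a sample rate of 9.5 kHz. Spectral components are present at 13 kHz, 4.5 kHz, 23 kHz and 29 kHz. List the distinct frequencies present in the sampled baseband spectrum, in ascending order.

fs/2 = 4.75 kHz.
13 kHz mod fs = 3.5 kHz.
3.5 kHz ≤ fs/2 = 4.75 kHz, appears at 3.5 kHz.
4.5 kHz ≤ fs/2 = 4.75 kHz, passes unchanged.
23 kHz mod fs = 4 kHz.
4 kHz ≤ fs/2 = 4.75 kHz, appears at 4 kHz.
29 kHz mod fs = 0.5 kHz.
0.5 kHz ≤ fs/2 = 4.75 kHz, appears at 0.5 kHz.
Distinct values: {0.5 kHz, 3.5 kHz, 4 kHz, 4.5 kHz}.

0.5 kHz, 3.5 kHz, 4 kHz, 4.5 kHz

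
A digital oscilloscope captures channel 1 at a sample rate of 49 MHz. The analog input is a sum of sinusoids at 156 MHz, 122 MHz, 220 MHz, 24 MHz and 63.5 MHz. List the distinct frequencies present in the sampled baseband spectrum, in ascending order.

9 MHz, 14.5 MHz, 24 MHz

fs/2 = 24.5 MHz.
156 MHz mod fs = 9 MHz.
9 MHz ≤ fs/2 = 24.5 MHz, appears at 9 MHz.
122 MHz mod fs = 24 MHz.
24 MHz ≤ fs/2 = 24.5 MHz, appears at 24 MHz.
220 MHz mod fs = 24 MHz.
24 MHz ≤ fs/2 = 24.5 MHz, appears at 24 MHz.
24 MHz ≤ fs/2 = 24.5 MHz, passes unchanged.
63.5 MHz mod fs = 14.5 MHz.
14.5 MHz ≤ fs/2 = 24.5 MHz, appears at 14.5 MHz.
Distinct values: {9 MHz, 14.5 MHz, 24 MHz}.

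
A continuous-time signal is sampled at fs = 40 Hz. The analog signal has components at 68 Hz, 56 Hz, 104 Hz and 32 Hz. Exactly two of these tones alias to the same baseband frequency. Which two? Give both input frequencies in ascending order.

fs/2 = 20 Hz.
68 Hz mod fs = 28 Hz.
28 Hz > fs/2 = 20 Hz, folds to fs − 28 Hz = 12 Hz.
56 Hz mod fs = 16 Hz.
16 Hz ≤ fs/2 = 20 Hz, appears at 16 Hz.
104 Hz mod fs = 24 Hz.
24 Hz > fs/2 = 20 Hz, folds to fs − 24 Hz = 16 Hz.
32 Hz > fs/2 = 20 Hz, folds to fs − 32 Hz = 8 Hz.
56 Hz and 104 Hz both map to 16 Hz.

56 Hz, 104 Hz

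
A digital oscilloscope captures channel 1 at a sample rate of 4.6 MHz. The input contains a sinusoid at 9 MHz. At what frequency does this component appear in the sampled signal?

9 MHz mod fs = 4.4 MHz.
4.4 MHz > fs/2 = 2.3 MHz, folds to fs − 4.4 MHz = 0.2 MHz.

0.2 MHz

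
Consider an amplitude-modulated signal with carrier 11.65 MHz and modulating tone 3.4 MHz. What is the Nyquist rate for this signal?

AM sidebands sit at fc ± fm = 8.25 MHz and 15.05 MHz.
Highest-frequency component: 15.05 MHz.
Nyquist rate = 2 × 15.05 MHz = 30.1 MHz.

30.1 MHz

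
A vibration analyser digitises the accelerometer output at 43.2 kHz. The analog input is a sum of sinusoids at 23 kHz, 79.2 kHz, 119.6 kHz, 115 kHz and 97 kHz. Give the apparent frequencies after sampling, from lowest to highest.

7.2 kHz, 10 kHz, 10.6 kHz, 14.6 kHz, 20.2 kHz

fs/2 = 21.6 kHz.
23 kHz > fs/2 = 21.6 kHz, folds to fs − 23 kHz = 20.2 kHz.
79.2 kHz mod fs = 36 kHz.
36 kHz > fs/2 = 21.6 kHz, folds to fs − 36 kHz = 7.2 kHz.
119.6 kHz mod fs = 33.2 kHz.
33.2 kHz > fs/2 = 21.6 kHz, folds to fs − 33.2 kHz = 10 kHz.
115 kHz mod fs = 28.6 kHz.
28.6 kHz > fs/2 = 21.6 kHz, folds to fs − 28.6 kHz = 14.6 kHz.
97 kHz mod fs = 10.6 kHz.
10.6 kHz ≤ fs/2 = 21.6 kHz, appears at 10.6 kHz.
Distinct values: {7.2 kHz, 10 kHz, 10.6 kHz, 14.6 kHz, 20.2 kHz}.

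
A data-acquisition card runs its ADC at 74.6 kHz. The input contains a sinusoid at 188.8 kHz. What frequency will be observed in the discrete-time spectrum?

35 kHz

188.8 kHz mod fs = 39.6 kHz.
39.6 kHz > fs/2 = 37.3 kHz, folds to fs − 39.6 kHz = 35 kHz.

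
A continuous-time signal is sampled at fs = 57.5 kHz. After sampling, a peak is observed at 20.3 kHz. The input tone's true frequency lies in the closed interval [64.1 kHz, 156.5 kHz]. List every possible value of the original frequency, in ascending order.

77.8 kHz, 94.7 kHz, 135.3 kHz, 152.2 kHz

Frequencies that alias to 20.3 kHz are k·fs ± 20.3 kHz for integer k ≥ 0.
k=0: 20.3 kHz.
k=1: 37.2 kHz, 77.8 kHz.
k=2: 94.7 kHz, 135.3 kHz.
k=3: 152.2 kHz, 192.8 kHz.
k=4: 209.7 kHz, 250.3 kHz.
Within [64.1 kHz, 156.5 kHz]: 77.8 kHz, 94.7 kHz, 135.3 kHz, 152.2 kHz.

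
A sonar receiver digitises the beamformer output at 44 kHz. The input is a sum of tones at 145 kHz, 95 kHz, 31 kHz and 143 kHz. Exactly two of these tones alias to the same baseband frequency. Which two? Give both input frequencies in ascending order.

31 kHz, 145 kHz

fs/2 = 22 kHz.
145 kHz mod fs = 13 kHz.
13 kHz ≤ fs/2 = 22 kHz, appears at 13 kHz.
95 kHz mod fs = 7 kHz.
7 kHz ≤ fs/2 = 22 kHz, appears at 7 kHz.
31 kHz > fs/2 = 22 kHz, folds to fs − 31 kHz = 13 kHz.
143 kHz mod fs = 11 kHz.
11 kHz ≤ fs/2 = 22 kHz, appears at 11 kHz.
31 kHz and 145 kHz both map to 13 kHz.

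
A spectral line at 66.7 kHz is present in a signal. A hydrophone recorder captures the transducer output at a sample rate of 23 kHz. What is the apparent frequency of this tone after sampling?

66.7 kHz mod fs = 20.7 kHz.
20.7 kHz > fs/2 = 11.5 kHz, folds to fs − 20.7 kHz = 2.3 kHz.

2.3 kHz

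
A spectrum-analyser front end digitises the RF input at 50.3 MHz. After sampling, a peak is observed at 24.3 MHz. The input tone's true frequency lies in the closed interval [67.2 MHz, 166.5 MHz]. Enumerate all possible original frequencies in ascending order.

74.6 MHz, 76.3 MHz, 124.9 MHz, 126.6 MHz

Frequencies that alias to 24.3 MHz are k·fs ± 24.3 MHz for integer k ≥ 0.
k=0: 24.3 MHz.
k=1: 26 MHz, 74.6 MHz.
k=2: 76.3 MHz, 124.9 MHz.
k=3: 126.6 MHz, 175.2 MHz.
k=4: 176.9 MHz, 225.5 MHz.
Within [67.2 MHz, 166.5 MHz]: 74.6 MHz, 76.3 MHz, 124.9 MHz, 126.6 MHz.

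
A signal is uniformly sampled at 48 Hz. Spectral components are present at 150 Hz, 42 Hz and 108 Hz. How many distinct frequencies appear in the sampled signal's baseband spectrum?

fs/2 = 24 Hz.
150 Hz mod fs = 6 Hz.
6 Hz ≤ fs/2 = 24 Hz, appears at 6 Hz.
42 Hz > fs/2 = 24 Hz, folds to fs − 42 Hz = 6 Hz.
108 Hz mod fs = 12 Hz.
12 Hz ≤ fs/2 = 24 Hz, appears at 12 Hz.
Distinct values: {6 Hz, 12 Hz} → 2.

2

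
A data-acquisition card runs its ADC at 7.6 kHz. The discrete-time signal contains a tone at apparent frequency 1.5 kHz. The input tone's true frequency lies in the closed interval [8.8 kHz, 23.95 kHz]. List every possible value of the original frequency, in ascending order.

Frequencies that alias to 1.5 kHz are k·fs ± 1.5 kHz for integer k ≥ 0.
k=0: 1.5 kHz.
k=1: 6.1 kHz, 9.1 kHz.
k=2: 13.7 kHz, 16.7 kHz.
k=3: 21.3 kHz, 24.3 kHz.
k=4: 28.9 kHz, 31.9 kHz.
Within [8.8 kHz, 23.95 kHz]: 9.1 kHz, 13.7 kHz, 16.7 kHz, 21.3 kHz.

9.1 kHz, 13.7 kHz, 16.7 kHz, 21.3 kHz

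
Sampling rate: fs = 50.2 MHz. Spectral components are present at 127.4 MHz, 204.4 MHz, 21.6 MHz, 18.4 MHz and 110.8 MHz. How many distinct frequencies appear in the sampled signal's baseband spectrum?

5

fs/2 = 25.1 MHz.
127.4 MHz mod fs = 27 MHz.
27 MHz > fs/2 = 25.1 MHz, folds to fs − 27 MHz = 23.2 MHz.
204.4 MHz mod fs = 3.6 MHz.
3.6 MHz ≤ fs/2 = 25.1 MHz, appears at 3.6 MHz.
21.6 MHz ≤ fs/2 = 25.1 MHz, passes unchanged.
18.4 MHz ≤ fs/2 = 25.1 MHz, passes unchanged.
110.8 MHz mod fs = 10.4 MHz.
10.4 MHz ≤ fs/2 = 25.1 MHz, appears at 10.4 MHz.
Distinct values: {3.6 MHz, 10.4 MHz, 18.4 MHz, 21.6 MHz, 23.2 MHz} → 5.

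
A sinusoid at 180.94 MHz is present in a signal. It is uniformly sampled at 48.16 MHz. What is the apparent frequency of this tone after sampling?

180.94 MHz mod fs = 36.46 MHz.
36.46 MHz > fs/2 = 24.08 MHz, folds to fs − 36.46 MHz = 11.7 MHz.

11.7 MHz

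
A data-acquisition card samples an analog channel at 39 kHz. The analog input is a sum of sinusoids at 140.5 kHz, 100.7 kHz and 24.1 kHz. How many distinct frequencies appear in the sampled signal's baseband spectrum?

3

fs/2 = 19.5 kHz.
140.5 kHz mod fs = 23.5 kHz.
23.5 kHz > fs/2 = 19.5 kHz, folds to fs − 23.5 kHz = 15.5 kHz.
100.7 kHz mod fs = 22.7 kHz.
22.7 kHz > fs/2 = 19.5 kHz, folds to fs − 22.7 kHz = 16.3 kHz.
24.1 kHz > fs/2 = 19.5 kHz, folds to fs − 24.1 kHz = 14.9 kHz.
Distinct values: {14.9 kHz, 15.5 kHz, 16.3 kHz} → 3.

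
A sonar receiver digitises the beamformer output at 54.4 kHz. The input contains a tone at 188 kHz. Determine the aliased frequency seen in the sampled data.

24.8 kHz

188 kHz mod fs = 24.8 kHz.
24.8 kHz ≤ fs/2 = 27.2 kHz, appears at 24.8 kHz.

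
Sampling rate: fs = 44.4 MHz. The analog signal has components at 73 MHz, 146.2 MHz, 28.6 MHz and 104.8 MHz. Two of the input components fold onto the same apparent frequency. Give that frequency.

fs/2 = 22.2 MHz.
73 MHz mod fs = 28.6 MHz.
28.6 MHz > fs/2 = 22.2 MHz, folds to fs − 28.6 MHz = 15.8 MHz.
146.2 MHz mod fs = 13 MHz.
13 MHz ≤ fs/2 = 22.2 MHz, appears at 13 MHz.
28.6 MHz > fs/2 = 22.2 MHz, folds to fs − 28.6 MHz = 15.8 MHz.
104.8 MHz mod fs = 16 MHz.
16 MHz ≤ fs/2 = 22.2 MHz, appears at 16 MHz.
28.6 MHz and 73 MHz both map to 15.8 MHz.

15.8 MHz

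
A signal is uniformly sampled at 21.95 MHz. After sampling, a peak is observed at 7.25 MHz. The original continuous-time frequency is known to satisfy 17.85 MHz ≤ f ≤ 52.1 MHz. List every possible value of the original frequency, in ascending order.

Frequencies that alias to 7.25 MHz are k·fs ± 7.25 MHz for integer k ≥ 0.
k=0: 7.25 MHz.
k=1: 14.7 MHz, 29.2 MHz.
k=2: 36.65 MHz, 51.15 MHz.
k=3: 58.6 MHz, 73.1 MHz.
Within [17.85 MHz, 52.1 MHz]: 29.2 MHz, 36.65 MHz, 51.15 MHz.

29.2 MHz, 36.65 MHz, 51.15 MHz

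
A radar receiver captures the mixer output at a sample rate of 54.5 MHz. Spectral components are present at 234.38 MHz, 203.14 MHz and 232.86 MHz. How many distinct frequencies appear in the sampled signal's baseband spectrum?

2

fs/2 = 27.25 MHz.
234.38 MHz mod fs = 16.38 MHz.
16.38 MHz ≤ fs/2 = 27.25 MHz, appears at 16.38 MHz.
203.14 MHz mod fs = 39.64 MHz.
39.64 MHz > fs/2 = 27.25 MHz, folds to fs − 39.64 MHz = 14.86 MHz.
232.86 MHz mod fs = 14.86 MHz.
14.86 MHz ≤ fs/2 = 27.25 MHz, appears at 14.86 MHz.
Distinct values: {14.86 MHz, 16.38 MHz} → 2.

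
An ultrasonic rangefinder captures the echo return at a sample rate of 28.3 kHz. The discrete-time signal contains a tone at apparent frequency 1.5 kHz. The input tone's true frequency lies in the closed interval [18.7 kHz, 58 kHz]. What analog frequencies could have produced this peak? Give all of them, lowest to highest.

26.8 kHz, 29.8 kHz, 55.1 kHz

Frequencies that alias to 1.5 kHz are k·fs ± 1.5 kHz for integer k ≥ 0.
k=0: 1.5 kHz.
k=1: 26.8 kHz, 29.8 kHz.
k=2: 55.1 kHz, 58.1 kHz.
k=3: 83.4 kHz, 86.4 kHz.
Within [18.7 kHz, 58 kHz]: 26.8 kHz, 29.8 kHz, 55.1 kHz.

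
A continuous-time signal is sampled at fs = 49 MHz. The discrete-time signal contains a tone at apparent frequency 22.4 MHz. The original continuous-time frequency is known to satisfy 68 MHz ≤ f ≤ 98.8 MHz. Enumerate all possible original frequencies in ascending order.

Frequencies that alias to 22.4 MHz are k·fs ± 22.4 MHz for integer k ≥ 0.
k=0: 22.4 MHz.
k=1: 26.6 MHz, 71.4 MHz.
k=2: 75.6 MHz, 120.4 MHz.
k=3: 124.6 MHz, 169.4 MHz.
Within [68 MHz, 98.8 MHz]: 71.4 MHz, 75.6 MHz.

71.4 MHz, 75.6 MHz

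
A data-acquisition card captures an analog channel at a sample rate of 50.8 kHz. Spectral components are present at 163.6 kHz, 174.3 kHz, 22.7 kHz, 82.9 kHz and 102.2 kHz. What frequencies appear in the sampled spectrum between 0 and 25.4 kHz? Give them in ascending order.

fs/2 = 25.4 kHz.
163.6 kHz mod fs = 11.2 kHz.
11.2 kHz ≤ fs/2 = 25.4 kHz, appears at 11.2 kHz.
174.3 kHz mod fs = 21.9 kHz.
21.9 kHz ≤ fs/2 = 25.4 kHz, appears at 21.9 kHz.
22.7 kHz ≤ fs/2 = 25.4 kHz, passes unchanged.
82.9 kHz mod fs = 32.1 kHz.
32.1 kHz > fs/2 = 25.4 kHz, folds to fs − 32.1 kHz = 18.7 kHz.
102.2 kHz mod fs = 0.6 kHz.
0.6 kHz ≤ fs/2 = 25.4 kHz, appears at 0.6 kHz.
Distinct values: {0.6 kHz, 11.2 kHz, 18.7 kHz, 21.9 kHz, 22.7 kHz}.

0.6 kHz, 11.2 kHz, 18.7 kHz, 21.9 kHz, 22.7 kHz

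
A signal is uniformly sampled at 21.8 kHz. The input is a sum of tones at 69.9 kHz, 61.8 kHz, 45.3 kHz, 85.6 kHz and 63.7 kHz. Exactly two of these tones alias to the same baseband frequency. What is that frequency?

1.7 kHz

fs/2 = 10.9 kHz.
69.9 kHz mod fs = 4.5 kHz.
4.5 kHz ≤ fs/2 = 10.9 kHz, appears at 4.5 kHz.
61.8 kHz mod fs = 18.2 kHz.
18.2 kHz > fs/2 = 10.9 kHz, folds to fs − 18.2 kHz = 3.6 kHz.
45.3 kHz mod fs = 1.7 kHz.
1.7 kHz ≤ fs/2 = 10.9 kHz, appears at 1.7 kHz.
85.6 kHz mod fs = 20.2 kHz.
20.2 kHz > fs/2 = 10.9 kHz, folds to fs − 20.2 kHz = 1.6 kHz.
63.7 kHz mod fs = 20.1 kHz.
20.1 kHz > fs/2 = 10.9 kHz, folds to fs − 20.1 kHz = 1.7 kHz.
45.3 kHz and 63.7 kHz both map to 1.7 kHz.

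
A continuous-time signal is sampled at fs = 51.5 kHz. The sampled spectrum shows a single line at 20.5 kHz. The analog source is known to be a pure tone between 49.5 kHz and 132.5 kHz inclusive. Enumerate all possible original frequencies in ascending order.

Frequencies that alias to 20.5 kHz are k·fs ± 20.5 kHz for integer k ≥ 0.
k=0: 20.5 kHz.
k=1: 31 kHz, 72 kHz.
k=2: 82.5 kHz, 123.5 kHz.
k=3: 134 kHz, 175 kHz.
Within [49.5 kHz, 132.5 kHz]: 72 kHz, 82.5 kHz, 123.5 kHz.

72 kHz, 82.5 kHz, 123.5 kHz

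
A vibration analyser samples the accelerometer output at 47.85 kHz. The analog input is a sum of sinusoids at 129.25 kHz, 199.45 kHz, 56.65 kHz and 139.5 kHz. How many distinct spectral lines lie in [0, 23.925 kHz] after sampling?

4

fs/2 = 23.925 kHz.
129.25 kHz mod fs = 33.55 kHz.
33.55 kHz > fs/2 = 23.925 kHz, folds to fs − 33.55 kHz = 14.3 kHz.
199.45 kHz mod fs = 8.05 kHz.
8.05 kHz ≤ fs/2 = 23.925 kHz, appears at 8.05 kHz.
56.65 kHz mod fs = 8.8 kHz.
8.8 kHz ≤ fs/2 = 23.925 kHz, appears at 8.8 kHz.
139.5 kHz mod fs = 43.8 kHz.
43.8 kHz > fs/2 = 23.925 kHz, folds to fs − 43.8 kHz = 4.05 kHz.
Distinct values: {4.05 kHz, 8.05 kHz, 8.8 kHz, 14.3 kHz} → 4.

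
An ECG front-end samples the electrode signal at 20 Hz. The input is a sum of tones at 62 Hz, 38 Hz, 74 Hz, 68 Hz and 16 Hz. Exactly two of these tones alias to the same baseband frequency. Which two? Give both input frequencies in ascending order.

38 Hz, 62 Hz

fs/2 = 10 Hz.
62 Hz mod fs = 2 Hz.
2 Hz ≤ fs/2 = 10 Hz, appears at 2 Hz.
38 Hz mod fs = 18 Hz.
18 Hz > fs/2 = 10 Hz, folds to fs − 18 Hz = 2 Hz.
74 Hz mod fs = 14 Hz.
14 Hz > fs/2 = 10 Hz, folds to fs − 14 Hz = 6 Hz.
68 Hz mod fs = 8 Hz.
8 Hz ≤ fs/2 = 10 Hz, appears at 8 Hz.
16 Hz > fs/2 = 10 Hz, folds to fs − 16 Hz = 4 Hz.
38 Hz and 62 Hz both map to 2 Hz.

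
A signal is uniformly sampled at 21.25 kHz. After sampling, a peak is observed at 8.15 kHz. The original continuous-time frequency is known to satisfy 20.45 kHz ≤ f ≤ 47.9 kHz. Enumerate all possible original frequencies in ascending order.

29.4 kHz, 34.35 kHz

Frequencies that alias to 8.15 kHz are k·fs ± 8.15 kHz for integer k ≥ 0.
k=0: 8.15 kHz.
k=1: 13.1 kHz, 29.4 kHz.
k=2: 34.35 kHz, 50.65 kHz.
k=3: 55.6 kHz, 71.9 kHz.
Within [20.45 kHz, 47.9 kHz]: 29.4 kHz, 34.35 kHz.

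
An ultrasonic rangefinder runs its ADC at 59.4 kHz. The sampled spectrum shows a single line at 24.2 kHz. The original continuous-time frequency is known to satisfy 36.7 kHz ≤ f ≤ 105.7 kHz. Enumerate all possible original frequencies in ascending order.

83.6 kHz, 94.6 kHz

Frequencies that alias to 24.2 kHz are k·fs ± 24.2 kHz for integer k ≥ 0.
k=0: 24.2 kHz.
k=1: 35.2 kHz, 83.6 kHz.
k=2: 94.6 kHz, 143 kHz.
k=3: 154 kHz, 202.4 kHz.
Within [36.7 kHz, 105.7 kHz]: 83.6 kHz, 94.6 kHz.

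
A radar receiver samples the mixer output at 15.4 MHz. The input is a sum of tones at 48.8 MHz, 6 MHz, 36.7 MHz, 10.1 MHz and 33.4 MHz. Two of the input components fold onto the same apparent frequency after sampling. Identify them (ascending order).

33.4 MHz, 48.8 MHz

fs/2 = 7.7 MHz.
48.8 MHz mod fs = 2.6 MHz.
2.6 MHz ≤ fs/2 = 7.7 MHz, appears at 2.6 MHz.
6 MHz ≤ fs/2 = 7.7 MHz, passes unchanged.
36.7 MHz mod fs = 5.9 MHz.
5.9 MHz ≤ fs/2 = 7.7 MHz, appears at 5.9 MHz.
10.1 MHz > fs/2 = 7.7 MHz, folds to fs − 10.1 MHz = 5.3 MHz.
33.4 MHz mod fs = 2.6 MHz.
2.6 MHz ≤ fs/2 = 7.7 MHz, appears at 2.6 MHz.
33.4 MHz and 48.8 MHz both map to 2.6 MHz.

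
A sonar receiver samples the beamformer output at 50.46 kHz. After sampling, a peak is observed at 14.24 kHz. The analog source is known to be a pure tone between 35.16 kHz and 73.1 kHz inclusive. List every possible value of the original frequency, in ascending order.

36.22 kHz, 64.7 kHz

Frequencies that alias to 14.24 kHz are k·fs ± 14.24 kHz for integer k ≥ 0.
k=0: 14.24 kHz.
k=1: 36.22 kHz, 64.7 kHz.
k=2: 86.68 kHz, 115.16 kHz.
Within [35.16 kHz, 73.1 kHz]: 36.22 kHz, 64.7 kHz.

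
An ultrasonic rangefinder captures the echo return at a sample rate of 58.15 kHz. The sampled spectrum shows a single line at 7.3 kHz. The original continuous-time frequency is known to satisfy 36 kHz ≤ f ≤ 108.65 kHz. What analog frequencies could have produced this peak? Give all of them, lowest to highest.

50.85 kHz, 65.45 kHz

Frequencies that alias to 7.3 kHz are k·fs ± 7.3 kHz for integer k ≥ 0.
k=0: 7.3 kHz.
k=1: 50.85 kHz, 65.45 kHz.
k=2: 109 kHz, 123.6 kHz.
Within [36 kHz, 108.65 kHz]: 50.85 kHz, 65.45 kHz.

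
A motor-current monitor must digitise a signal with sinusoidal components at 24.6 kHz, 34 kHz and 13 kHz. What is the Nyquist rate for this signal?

Highest-frequency component: 34 kHz.
Nyquist rate = 2 × 34 kHz = 68 kHz.

68 kHz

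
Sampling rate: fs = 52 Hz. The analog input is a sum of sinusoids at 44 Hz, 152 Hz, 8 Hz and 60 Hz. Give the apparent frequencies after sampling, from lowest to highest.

4 Hz, 8 Hz

fs/2 = 26 Hz.
44 Hz > fs/2 = 26 Hz, folds to fs − 44 Hz = 8 Hz.
152 Hz mod fs = 48 Hz.
48 Hz > fs/2 = 26 Hz, folds to fs − 48 Hz = 4 Hz.
8 Hz ≤ fs/2 = 26 Hz, passes unchanged.
60 Hz mod fs = 8 Hz.
8 Hz ≤ fs/2 = 26 Hz, appears at 8 Hz.
Distinct values: {4 Hz, 8 Hz}.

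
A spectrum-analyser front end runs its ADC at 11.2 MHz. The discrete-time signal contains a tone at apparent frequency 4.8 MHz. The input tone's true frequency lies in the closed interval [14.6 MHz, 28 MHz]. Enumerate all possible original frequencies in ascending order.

16 MHz, 17.6 MHz, 27.2 MHz

Frequencies that alias to 4.8 MHz are k·fs ± 4.8 MHz for integer k ≥ 0.
k=0: 4.8 MHz.
k=1: 6.4 MHz, 16 MHz.
k=2: 17.6 MHz, 27.2 MHz.
k=3: 28.8 MHz, 38.4 MHz.
Within [14.6 MHz, 28 MHz]: 16 MHz, 17.6 MHz, 27.2 MHz.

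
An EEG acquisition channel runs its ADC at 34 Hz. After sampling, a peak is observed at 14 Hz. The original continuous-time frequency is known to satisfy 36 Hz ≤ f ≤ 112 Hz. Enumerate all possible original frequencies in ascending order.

48 Hz, 54 Hz, 82 Hz, 88 Hz

Frequencies that alias to 14 Hz are k·fs ± 14 Hz for integer k ≥ 0.
k=0: 14 Hz.
k=1: 20 Hz, 48 Hz.
k=2: 54 Hz, 82 Hz.
k=3: 88 Hz, 116 Hz.
k=4: 122 Hz, 150 Hz.
Within [36 Hz, 112 Hz]: 48 Hz, 54 Hz, 82 Hz, 88 Hz.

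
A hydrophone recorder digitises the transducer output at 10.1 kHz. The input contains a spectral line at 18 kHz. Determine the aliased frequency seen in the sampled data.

2.2 kHz

18 kHz mod fs = 7.9 kHz.
7.9 kHz > fs/2 = 5.05 kHz, folds to fs − 7.9 kHz = 2.2 kHz.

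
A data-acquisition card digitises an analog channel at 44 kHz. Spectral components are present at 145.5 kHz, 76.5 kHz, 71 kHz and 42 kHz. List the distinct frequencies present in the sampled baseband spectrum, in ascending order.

fs/2 = 22 kHz.
145.5 kHz mod fs = 13.5 kHz.
13.5 kHz ≤ fs/2 = 22 kHz, appears at 13.5 kHz.
76.5 kHz mod fs = 32.5 kHz.
32.5 kHz > fs/2 = 22 kHz, folds to fs − 32.5 kHz = 11.5 kHz.
71 kHz mod fs = 27 kHz.
27 kHz > fs/2 = 22 kHz, folds to fs − 27 kHz = 17 kHz.
42 kHz > fs/2 = 22 kHz, folds to fs − 42 kHz = 2 kHz.
Distinct values: {2 kHz, 11.5 kHz, 13.5 kHz, 17 kHz}.

2 kHz, 11.5 kHz, 13.5 kHz, 17 kHz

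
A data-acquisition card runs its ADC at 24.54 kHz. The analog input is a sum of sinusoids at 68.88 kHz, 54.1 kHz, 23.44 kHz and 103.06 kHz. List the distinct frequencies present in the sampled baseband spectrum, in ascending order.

fs/2 = 12.27 kHz.
68.88 kHz mod fs = 19.8 kHz.
19.8 kHz > fs/2 = 12.27 kHz, folds to fs − 19.8 kHz = 4.74 kHz.
54.1 kHz mod fs = 5.02 kHz.
5.02 kHz ≤ fs/2 = 12.27 kHz, appears at 5.02 kHz.
23.44 kHz > fs/2 = 12.27 kHz, folds to fs − 23.44 kHz = 1.1 kHz.
103.06 kHz mod fs = 4.9 kHz.
4.9 kHz ≤ fs/2 = 12.27 kHz, appears at 4.9 kHz.
Distinct values: {1.1 kHz, 4.74 kHz, 4.9 kHz, 5.02 kHz}.

1.1 kHz, 4.74 kHz, 4.9 kHz, 5.02 kHz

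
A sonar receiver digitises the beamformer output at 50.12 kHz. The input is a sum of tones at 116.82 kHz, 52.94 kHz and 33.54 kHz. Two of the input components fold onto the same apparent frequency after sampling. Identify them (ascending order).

fs/2 = 25.06 kHz.
116.82 kHz mod fs = 16.58 kHz.
16.58 kHz ≤ fs/2 = 25.06 kHz, appears at 16.58 kHz.
52.94 kHz mod fs = 2.82 kHz.
2.82 kHz ≤ fs/2 = 25.06 kHz, appears at 2.82 kHz.
33.54 kHz > fs/2 = 25.06 kHz, folds to fs − 33.54 kHz = 16.58 kHz.
33.54 kHz and 116.82 kHz both map to 16.58 kHz.

33.54 kHz, 116.82 kHz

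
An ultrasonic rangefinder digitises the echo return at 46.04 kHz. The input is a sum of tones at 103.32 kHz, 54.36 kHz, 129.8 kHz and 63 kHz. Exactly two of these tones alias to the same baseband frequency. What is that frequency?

8.32 kHz

fs/2 = 23.02 kHz.
103.32 kHz mod fs = 11.24 kHz.
11.24 kHz ≤ fs/2 = 23.02 kHz, appears at 11.24 kHz.
54.36 kHz mod fs = 8.32 kHz.
8.32 kHz ≤ fs/2 = 23.02 kHz, appears at 8.32 kHz.
129.8 kHz mod fs = 37.72 kHz.
37.72 kHz > fs/2 = 23.02 kHz, folds to fs − 37.72 kHz = 8.32 kHz.
63 kHz mod fs = 16.96 kHz.
16.96 kHz ≤ fs/2 = 23.02 kHz, appears at 16.96 kHz.
54.36 kHz and 129.8 kHz both map to 8.32 kHz.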